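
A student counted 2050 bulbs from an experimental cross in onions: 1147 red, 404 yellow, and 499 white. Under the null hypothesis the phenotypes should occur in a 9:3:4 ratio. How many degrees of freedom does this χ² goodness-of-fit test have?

A goodness-of-fit test with 3 phenotype classes has df = 3 − 1 = 2.

2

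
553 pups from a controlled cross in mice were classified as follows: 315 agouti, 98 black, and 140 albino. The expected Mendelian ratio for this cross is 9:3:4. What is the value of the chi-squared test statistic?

0.384

Expected counts for N = 553 under a 9:3:4 ratio (total parts = 16):
  agouti: 553 × 9/16 = 311.0625
  black: 553 × 3/16 = 103.6875
  albino: 553 × 4/16 = 138.25
χ² = Σ (O − E)² / E
  agouti: (315 − 311.0625)² / 311.0625 = 0.0498
  black: (98 − 103.6875)² / 103.6875 = 0.3120
  albino: (140 − 138.25)² / 138.25 = 0.0222
χ² = 0.0498 + 0.3120 + 0.0222 = 0.384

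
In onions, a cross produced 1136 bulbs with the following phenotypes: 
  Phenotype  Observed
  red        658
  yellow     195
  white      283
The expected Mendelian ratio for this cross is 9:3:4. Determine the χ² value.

2.090

Total ratio parts = 16. Expected numbers out of 1136:
  red: 1136 × 9/16 = 639
  yellow: 1136 × 3/16 = 213
  white: 1136 × 4/16 = 284
χ² = Σ (O − E)² / E
  red: (658 − 639)² / 639 = 0.5649
  yellow: (195 − 213)² / 213 = 1.5211
  white: (283 − 284)² / 284 = 0.0035
χ² = 0.5649 + 1.5211 + 0.0035 = 2.0895 ≈ 2.090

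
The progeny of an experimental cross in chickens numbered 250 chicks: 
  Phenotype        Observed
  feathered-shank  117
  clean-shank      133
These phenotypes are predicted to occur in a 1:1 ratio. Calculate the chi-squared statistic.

1.024

The 1:1 ratio has 2 parts, so with N = 250 the expected counts are:
  feathered-shank: 250 × 1/2 = 125
  clean-shank: 250 × 1/2 = 125
χ² = Σ (O − E)² / E
  feathered-shank: (117 − 125)² / 125 = 0.5120
  clean-shank: (133 − 125)² / 125 = 0.5120
χ² = 0.5120 + 0.5120 = 1.024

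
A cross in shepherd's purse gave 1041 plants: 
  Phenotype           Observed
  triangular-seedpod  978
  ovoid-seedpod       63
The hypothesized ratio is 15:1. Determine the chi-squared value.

Total ratio parts = 16. Expected numbers out of 1041:
  triangular-seedpod: 1041 × 15/16 = 975.9375
  ovoid-seedpod: 1041 × 1/16 = 65.0625
χ² = Σ (O − E)² / E
  triangular-seedpod: (978 − 975.9375)² / 975.9375 = 0.0044
  ovoid-seedpod: (63 − 65.0625)² / 65.0625 = 0.0654
χ² = 0.0044 + 0.0654 = 0.0698 ≈ 0.070

0.070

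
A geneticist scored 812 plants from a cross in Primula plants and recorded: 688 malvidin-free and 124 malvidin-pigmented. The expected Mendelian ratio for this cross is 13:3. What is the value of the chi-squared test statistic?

Expected counts for N = 812 under a 13:3 ratio (total parts = 16):
  malvidin-free: 812 × 13/16 = 659.75
  malvidin-pigmented: 812 × 3/16 = 152.25
χ² = Σ (O − E)² / E
  malvidin-free: (688 − 659.75)² / 659.75 = 1.2096
  malvidin-pigmented: (124 − 152.25)² / 152.25 = 5.2418
χ² = 1.2096 + 5.2418 = 6.4514 ≈ 6.451

6.451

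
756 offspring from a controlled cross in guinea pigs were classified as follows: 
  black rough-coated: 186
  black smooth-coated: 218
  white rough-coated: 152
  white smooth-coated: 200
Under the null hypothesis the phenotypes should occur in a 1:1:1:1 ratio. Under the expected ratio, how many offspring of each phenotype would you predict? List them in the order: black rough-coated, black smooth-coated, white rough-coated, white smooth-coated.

Total ratio parts = 4. Expected numbers out of 756:
  black rough-coated: 756 × 1/4 = 189
  black smooth-coated: 756 × 1/4 = 189
  white rough-coated: 756 × 1/4 = 189
  white smooth-coated: 756 × 1/4 = 189

189, 189, 189, 189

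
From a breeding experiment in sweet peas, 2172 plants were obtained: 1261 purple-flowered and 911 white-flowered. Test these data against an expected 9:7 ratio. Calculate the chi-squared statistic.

2.882

Total ratio parts = 16. Expected numbers out of 2172:
  purple-flowered: 2172 × 9/16 = 1221.75
  white-flowered: 2172 × 7/16 = 950.25
χ² = Σ (O − E)² / E
  purple-flowered: (1261 − 1221.75)² / 1221.75 = 1.2609
  white-flowered: (911 − 950.25)² / 950.25 = 1.6212
χ² = 1.2609 + 1.6212 = 2.8821 ≈ 2.882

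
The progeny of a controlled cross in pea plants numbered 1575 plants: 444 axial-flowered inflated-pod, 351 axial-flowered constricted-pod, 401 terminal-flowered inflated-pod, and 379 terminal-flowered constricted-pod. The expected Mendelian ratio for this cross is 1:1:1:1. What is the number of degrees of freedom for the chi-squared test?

3

A goodness-of-fit test with 4 phenotype classes has df = 4 − 1 = 3.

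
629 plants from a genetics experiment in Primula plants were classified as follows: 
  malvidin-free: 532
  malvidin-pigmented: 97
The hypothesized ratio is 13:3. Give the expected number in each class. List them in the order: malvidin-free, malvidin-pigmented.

511.0625, 117.9375

Total ratio parts = 16. Expected numbers out of 629:
  malvidin-free: 629 × 13/16 = 511.0625
  malvidin-pigmented: 629 × 3/16 = 117.9375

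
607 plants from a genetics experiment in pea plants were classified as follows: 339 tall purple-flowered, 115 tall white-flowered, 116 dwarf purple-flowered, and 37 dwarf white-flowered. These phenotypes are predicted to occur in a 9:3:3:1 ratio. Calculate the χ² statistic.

Under the 9:3:3:1 hypothesis (Σ ratio = 16, N = 607):
  tall purple-flowered: 607 × 9/16 = 341.4375
  tall white-flowered: 607 × 3/16 = 113.8125
  dwarf purple-flowered: 607 × 3/16 = 113.8125
  dwarf white-flowered: 607 × 1/16 = 37.9375
χ² = Σ (O − E)² / E
  tall purple-flowered: (339 − 341.4375)² / 341.4375 = 0.0174
  tall white-flowered: (115 − 113.8125)² / 113.8125 = 0.0124
  dwarf purple-flowered: (116 − 113.8125)² / 113.8125 = 0.0420
  dwarf white-flowered: (37 − 37.9375)² / 37.9375 = 0.0232
χ² = 0.0174 + 0.0124 + 0.0420 + 0.0232 = 0.095

0.095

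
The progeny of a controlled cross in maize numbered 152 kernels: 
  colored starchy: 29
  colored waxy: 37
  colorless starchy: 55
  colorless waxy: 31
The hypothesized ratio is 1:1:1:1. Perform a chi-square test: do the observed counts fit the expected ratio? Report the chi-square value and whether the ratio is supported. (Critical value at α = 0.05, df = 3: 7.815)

11.053; not consistent

Expected counts for N = 152 under a 1:1:1:1 ratio (total parts = 4):
  colored starchy: 152 × 1/4 = 38
  colored waxy: 152 × 1/4 = 38
  colorless starchy: 152 × 1/4 = 38
  colorless waxy: 152 × 1/4 = 38
χ² = Σ (O − E)² / E
  colored starchy: (29 − 38)² / 38 = 2.1316
  colored waxy: (37 − 38)² / 38 = 0.0263
  colorless starchy: (55 − 38)² / 38 = 7.6053
  colorless waxy: (31 − 38)² / 38 = 1.2895
χ² = 2.1316 + 0.0263 + 7.6053 + 1.2895 = 11.0527 ≈ 11.053
Degrees of freedom = 4 − 1 = 3; critical value at α = 0.05 is 7.815.
Since 11.053 > 7.815, we reject the null hypothesis — the data do not fit the 1:1:1:1 ratio.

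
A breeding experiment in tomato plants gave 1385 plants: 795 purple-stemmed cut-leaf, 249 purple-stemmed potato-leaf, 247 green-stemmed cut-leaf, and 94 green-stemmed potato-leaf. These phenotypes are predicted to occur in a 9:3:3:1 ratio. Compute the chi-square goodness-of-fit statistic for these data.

Total ratio parts = 16. Expected numbers out of 1385:
  purple-stemmed cut-leaf: 1385 × 9/16 = 779.0625
  purple-stemmed potato-leaf: 1385 × 3/16 = 259.6875
  green-stemmed cut-leaf: 1385 × 3/16 = 259.6875
  green-stemmed potato-leaf: 1385 × 1/16 = 86.5625
χ² = Σ (O − E)² / E
  purple-stemmed cut-leaf: (795 − 779.0625)² / 779.0625 = 0.3260
  purple-stemmed potato-leaf: (249 − 259.6875)² / 259.6875 = 0.4398
  green-stemmed cut-leaf: (247 − 259.6875)² / 259.6875 = 0.6199
  green-stemmed potato-leaf: (94 − 86.5625)² / 86.5625 = 0.6390
χ² = 0.3260 + 0.4398 + 0.6199 + 0.6390 = 2.0247 ≈ 2.025

2.025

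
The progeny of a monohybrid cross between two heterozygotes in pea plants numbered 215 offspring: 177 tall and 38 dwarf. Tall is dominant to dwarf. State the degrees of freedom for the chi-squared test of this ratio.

1

For a monohybrid cross between heterozygotes with complete dominance, the expected phenotypic ratio is 3:1.
A goodness-of-fit test with 2 phenotype classes has df = 2 − 1 = 1.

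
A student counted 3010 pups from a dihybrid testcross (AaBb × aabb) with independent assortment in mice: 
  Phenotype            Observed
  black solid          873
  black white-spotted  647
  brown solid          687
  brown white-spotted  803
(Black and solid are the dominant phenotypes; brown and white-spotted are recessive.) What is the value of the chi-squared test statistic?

43.177

A dihybrid testcross with independent assortment gives a 1:1:1:1 ratio.
Expected counts for N = 3010 under a 1:1:1:1 ratio (total parts = 4):
  black solid: 3010 × 1/4 = 752.5
  black white-spotted: 3010 × 1/4 = 752.5
  brown solid: 3010 × 1/4 = 752.5
  brown white-spotted: 3010 × 1/4 = 752.5
χ² = Σ (O − E)² / E
  black solid: (873 − 752.5)² / 752.5 = 19.2960
  black white-spotted: (647 − 752.5)² / 752.5 = 14.7910
  brown solid: (687 − 752.5)² / 752.5 = 5.7013
  brown white-spotted: (803 − 752.5)² / 752.5 = 3.3890
χ² = 19.2960 + 14.7910 + 5.7013 + 3.3890 = 43.1773 ≈ 43.177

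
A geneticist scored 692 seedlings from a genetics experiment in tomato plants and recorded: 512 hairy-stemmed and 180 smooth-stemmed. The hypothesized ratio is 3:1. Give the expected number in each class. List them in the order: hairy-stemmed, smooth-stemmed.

519, 173

Total ratio parts = 4. Expected numbers out of 692:
  hairy-stemmed: 692 × 3/4 = 519
  smooth-stemmed: 692 × 1/4 = 173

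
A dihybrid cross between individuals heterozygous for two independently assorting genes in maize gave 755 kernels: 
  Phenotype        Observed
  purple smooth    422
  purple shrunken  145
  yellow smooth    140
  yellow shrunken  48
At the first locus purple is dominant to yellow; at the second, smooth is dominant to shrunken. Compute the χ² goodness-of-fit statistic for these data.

0.132

A dihybrid F₂ with independent assortment and complete dominance at both loci gives a 9:3:3:1 phenotypic ratio.
Total ratio parts = 16. Expected numbers out of 755:
  purple smooth: 755 × 9/16 = 424.6875
  purple shrunken: 755 × 3/16 = 141.5625
  yellow smooth: 755 × 3/16 = 141.5625
  yellow shrunken: 755 × 1/16 = 47.1875
χ² = Σ (O − E)² / E
  purple smooth: (422 − 424.6875)² / 424.6875 = 0.0170
  purple shrunken: (145 − 141.5625)² / 141.5625 = 0.0835
  yellow smooth: (140 − 141.5625)² / 141.5625 = 0.0172
  yellow shrunken: (48 − 47.1875)² / 47.1875 = 0.0140
χ² = 0.0170 + 0.0835 + 0.0172 + 0.0140 = 0.1317 ≈ 0.132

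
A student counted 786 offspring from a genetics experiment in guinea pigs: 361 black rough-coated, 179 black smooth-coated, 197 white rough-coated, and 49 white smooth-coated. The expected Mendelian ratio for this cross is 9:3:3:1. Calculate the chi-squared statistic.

38.382

Total ratio parts = 16. Expected numbers out of 786:
  black rough-coated: 786 × 9/16 = 442.125
  black smooth-coated: 786 × 3/16 = 147.375
  white rough-coated: 786 × 3/16 = 147.375
  white smooth-coated: 786 × 1/16 = 49.125
χ² = Σ (O − E)² / E
  black rough-coated: (361 − 442.125)² / 442.125 = 14.8855
  black smooth-coated: (179 − 147.375)² / 147.375 = 6.7864
  white rough-coated: (197 − 147.375)² / 147.375 = 16.7100
  white smooth-coated: (49 − 49.125)² / 49.125 = 0.0003
χ² = 14.8855 + 6.7864 + 16.7100 + 0.0003 = 38.3822 ≈ 38.382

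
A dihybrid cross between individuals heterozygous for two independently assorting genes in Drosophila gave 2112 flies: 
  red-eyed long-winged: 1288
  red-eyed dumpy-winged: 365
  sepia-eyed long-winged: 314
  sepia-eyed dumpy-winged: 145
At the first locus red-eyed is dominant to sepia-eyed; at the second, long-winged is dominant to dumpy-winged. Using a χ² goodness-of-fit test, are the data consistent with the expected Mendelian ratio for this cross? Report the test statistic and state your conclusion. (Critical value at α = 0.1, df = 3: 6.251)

A dihybrid F₂ with independent assortment and complete dominance at both loci gives a 9:3:3:1 phenotypic ratio.
Total ratio parts = 16. Expected numbers out of 2112:
  red-eyed long-winged: 2112 × 9/16 = 1188
  red-eyed dumpy-winged: 2112 × 3/16 = 396
  sepia-eyed long-winged: 2112 × 3/16 = 396
  sepia-eyed dumpy-winged: 2112 × 1/16 = 132
χ² = Σ (O − E)² / E
  red-eyed long-winged: (1288 − 1188)² / 1188 = 8.4175
  red-eyed dumpy-winged: (365 − 396)² / 396 = 2.4268
  sepia-eyed long-winged: (314 − 396)² / 396 = 16.9798
  sepia-eyed dumpy-winged: (145 − 132)² / 132 = 1.2803
χ² = 8.4175 + 2.4268 + 16.9798 + 1.2803 = 29.1044 ≈ 29.104
Degrees of freedom = 4 − 1 = 3; critical value at α = 0.1 is 6.251.
Since 29.104 > 6.251, we reject the null hypothesis — the data do not fit the 9:3:3:1 ratio.

29.104; not consistent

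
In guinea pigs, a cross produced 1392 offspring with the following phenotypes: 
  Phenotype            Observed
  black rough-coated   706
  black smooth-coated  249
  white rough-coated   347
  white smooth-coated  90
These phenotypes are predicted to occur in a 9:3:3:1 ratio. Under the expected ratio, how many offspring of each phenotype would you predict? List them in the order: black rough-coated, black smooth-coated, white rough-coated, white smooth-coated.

783, 261, 261, 87

Total ratio parts = 16. Expected numbers out of 1392:
  black rough-coated: 1392 × 9/16 = 783
  black smooth-coated: 1392 × 3/16 = 261
  white rough-coated: 1392 × 3/16 = 261
  white smooth-coated: 1392 × 1/16 = 87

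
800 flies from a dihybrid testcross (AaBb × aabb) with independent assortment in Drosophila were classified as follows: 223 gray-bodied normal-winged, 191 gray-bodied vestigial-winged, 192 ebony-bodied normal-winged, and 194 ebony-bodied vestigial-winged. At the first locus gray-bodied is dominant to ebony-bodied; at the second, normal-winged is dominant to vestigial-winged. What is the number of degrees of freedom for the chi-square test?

A dihybrid testcross with independent assortment gives a 1:1:1:1 ratio.
A goodness-of-fit test with 4 phenotype classes has df = 4 − 1 = 3.

3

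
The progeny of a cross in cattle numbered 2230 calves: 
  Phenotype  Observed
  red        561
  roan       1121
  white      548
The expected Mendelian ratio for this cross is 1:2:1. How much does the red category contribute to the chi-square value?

Expected counts for N = 2230 under a 1:2:1 ratio (total parts = 4):
  red: 2230 × 1/4 = 557.5
  roan: 2230 × 2/4 = 1115
  white: 2230 × 1/4 = 557.5
Contribution of red: (561 − 557.5)² / 557.5 = 0.0220

0.022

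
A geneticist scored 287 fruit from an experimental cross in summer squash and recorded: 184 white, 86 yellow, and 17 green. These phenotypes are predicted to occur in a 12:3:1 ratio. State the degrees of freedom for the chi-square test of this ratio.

2

A goodness-of-fit test with 3 phenotype classes has df = 3 − 1 = 2.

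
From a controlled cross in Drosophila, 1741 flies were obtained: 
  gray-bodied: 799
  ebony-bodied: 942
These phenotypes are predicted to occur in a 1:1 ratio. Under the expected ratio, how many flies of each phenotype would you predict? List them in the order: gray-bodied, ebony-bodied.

870.5, 870.5

Total ratio parts = 2. Expected numbers out of 1741:
  gray-bodied: 1741 × 1/2 = 870.5
  ebony-bodied: 1741 × 1/2 = 870.5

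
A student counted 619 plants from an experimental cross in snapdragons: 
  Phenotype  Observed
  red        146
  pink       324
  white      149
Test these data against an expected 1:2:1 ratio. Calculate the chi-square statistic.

Total ratio parts = 4. Expected numbers out of 619:
  red: 619 × 1/4 = 154.75
  pink: 619 × 2/4 = 309.5
  white: 619 × 1/4 = 154.75
χ² = Σ (O − E)² / E
  red: (146 − 154.75)² / 154.75 = 0.4947
  pink: (324 − 309.5)² / 309.5 = 0.6793
  white: (149 − 154.75)² / 154.75 = 0.2137
χ² = 0.4947 + 0.6793 + 0.2137 = 1.3877 ≈ 1.388

1.388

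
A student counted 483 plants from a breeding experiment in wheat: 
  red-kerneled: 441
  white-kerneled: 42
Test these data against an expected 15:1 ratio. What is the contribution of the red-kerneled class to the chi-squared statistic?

Under the 15:1 hypothesis (Σ ratio = 16, N = 483):
  red-kerneled: 483 × 15/16 = 452.8125
  white-kerneled: 483 × 1/16 = 30.1875
Contribution of red-kerneled: (441 − 452.8125)² / 452.8125 = 0.3082

0.308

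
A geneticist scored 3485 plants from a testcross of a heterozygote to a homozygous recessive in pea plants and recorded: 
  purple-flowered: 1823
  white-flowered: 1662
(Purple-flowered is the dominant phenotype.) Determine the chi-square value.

7.438

A testcross of a heterozygote (Aa × aa) gives a 1:1 phenotypic ratio.
Total ratio parts = 2. Expected numbers out of 3485:
  purple-flowered: 3485 × 1/2 = 1742.5
  white-flowered: 3485 × 1/2 = 1742.5
χ² = Σ (O − E)² / E
  purple-flowered: (1823 − 1742.5)² / 1742.5 = 3.7189
  white-flowered: (1662 − 1742.5)² / 1742.5 = 3.7189
χ² = 3.7189 + 3.7189 = 7.4378 ≈ 7.438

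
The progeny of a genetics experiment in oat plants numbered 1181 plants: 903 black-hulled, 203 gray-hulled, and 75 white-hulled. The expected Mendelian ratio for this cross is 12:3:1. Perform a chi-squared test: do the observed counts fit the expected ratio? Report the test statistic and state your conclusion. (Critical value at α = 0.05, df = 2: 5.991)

1.890; consistent

Expected counts for N = 1181 under a 12:3:1 ratio (total parts = 16):
  black-hulled: 1181 × 12/16 = 885.75
  gray-hulled: 1181 × 3/16 = 221.4375
  white-hulled: 1181 × 1/16 = 73.8125
χ² = Σ (O − E)² / E
  black-hulled: (903 − 885.75)² / 885.75 = 0.3359
  gray-hulled: (203 − 221.4375)² / 221.4375 = 1.5352
  white-hulled: (75 − 73.8125)² / 73.8125 = 0.0191
χ² = 0.3359 + 1.5352 + 0.0191 = 1.8902 ≈ 1.890
Degrees of freedom = 3 − 1 = 2; critical value at α = 0.05 is 5.991.
Since 1.890 < 5.991, we fail to reject the null hypothesis — the data are consistent with the 12:3:1 ratio.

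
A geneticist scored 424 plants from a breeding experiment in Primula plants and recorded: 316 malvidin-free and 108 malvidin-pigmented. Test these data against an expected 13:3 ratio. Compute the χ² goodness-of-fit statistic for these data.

Expected counts for N = 424 under a 13:3 ratio (total parts = 16):
  malvidin-free: 424 × 13/16 = 344.5
  malvidin-pigmented: 424 × 3/16 = 79.5
χ² = Σ (O − E)² / E
  malvidin-free: (316 − 344.5)² / 344.5 = 2.3578
  malvidin-pigmented: (108 − 79.5)² / 79.5 = 10.2170
χ² = 2.3578 + 10.2170 = 12.5748 ≈ 12.575

12.575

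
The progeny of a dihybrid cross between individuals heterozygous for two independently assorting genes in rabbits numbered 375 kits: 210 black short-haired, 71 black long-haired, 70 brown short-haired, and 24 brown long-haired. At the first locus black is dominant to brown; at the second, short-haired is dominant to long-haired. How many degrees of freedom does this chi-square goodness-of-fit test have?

A dihybrid F₂ with independent assortment and complete dominance at both loci gives a 9:3:3:1 phenotypic ratio.
A goodness-of-fit test with 4 phenotype classes has df = 4 − 1 = 3.

3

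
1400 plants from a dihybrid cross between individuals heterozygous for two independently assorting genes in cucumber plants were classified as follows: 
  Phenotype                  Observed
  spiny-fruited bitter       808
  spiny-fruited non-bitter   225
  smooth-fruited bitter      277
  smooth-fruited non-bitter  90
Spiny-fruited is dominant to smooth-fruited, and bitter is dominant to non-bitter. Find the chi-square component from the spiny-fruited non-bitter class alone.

5.357

A dihybrid F₂ with independent assortment and complete dominance at both loci gives a 9:3:3:1 phenotypic ratio.
Under the 9:3:3:1 hypothesis (Σ ratio = 16, N = 1400):
  spiny-fruited bitter: 1400 × 9/16 = 787.5
  spiny-fruited non-bitter: 1400 × 3/16 = 262.5
  smooth-fruited bitter: 1400 × 3/16 = 262.5
  smooth-fruited non-bitter: 1400 × 1/16 = 87.5
Contribution of spiny-fruited non-bitter: (225 − 262.5)² / 262.5 = 5.3571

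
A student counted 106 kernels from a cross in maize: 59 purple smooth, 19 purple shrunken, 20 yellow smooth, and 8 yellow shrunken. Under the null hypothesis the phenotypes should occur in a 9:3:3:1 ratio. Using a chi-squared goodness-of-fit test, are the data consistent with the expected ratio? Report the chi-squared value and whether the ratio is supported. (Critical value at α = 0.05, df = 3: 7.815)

Expected counts for N = 106 under a 9:3:3:1 ratio (total parts = 16):
  purple smooth: 106 × 9/16 = 59.625
  purple shrunken: 106 × 3/16 = 19.875
  yellow smooth: 106 × 3/16 = 19.875
  yellow shrunken: 106 × 1/16 = 6.625
χ² = Σ (O − E)² / E
  purple smooth: (59 − 59.625)² / 59.625 = 0.0066
  purple shrunken: (19 − 19.875)² / 19.875 = 0.0385
  yellow smooth: (20 − 19.875)² / 19.875 = 0.0008
  yellow shrunken: (8 − 6.625)² / 6.625 = 0.2854
χ² = 0.0066 + 0.0385 + 0.0008 + 0.2854 = 0.3313 ≈ 0.331
Degrees of freedom = 4 − 1 = 3; critical value at α = 0.05 is 7.815.
Since 0.331 < 7.815, we fail to reject the null hypothesis — the data are consistent with the 9:3:3:1 ratio.

0.331; consistent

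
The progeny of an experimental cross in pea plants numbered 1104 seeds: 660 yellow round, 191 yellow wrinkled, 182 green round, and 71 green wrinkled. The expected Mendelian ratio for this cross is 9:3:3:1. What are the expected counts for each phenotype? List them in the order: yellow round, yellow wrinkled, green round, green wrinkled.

The 9:3:3:1 ratio has 16 parts, so with N = 1104 the expected counts are:
  yellow round: 1104 × 9/16 = 621
  yellow wrinkled: 1104 × 3/16 = 207
  green round: 1104 × 3/16 = 207
  green wrinkled: 1104 × 1/16 = 69

621, 207, 207, 69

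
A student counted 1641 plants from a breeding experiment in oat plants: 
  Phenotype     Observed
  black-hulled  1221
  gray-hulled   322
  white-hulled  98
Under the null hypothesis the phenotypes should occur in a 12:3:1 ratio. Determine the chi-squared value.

Expected counts for N = 1641 under a 12:3:1 ratio (total parts = 16):
  black-hulled: 1641 × 12/16 = 1230.75
  gray-hulled: 1641 × 3/16 = 307.6875
  white-hulled: 1641 × 1/16 = 102.5625
χ² = Σ (O − E)² / E
  black-hulled: (1221 − 1230.75)² / 1230.75 = 0.0772
  gray-hulled: (322 − 307.6875)² / 307.6875 = 0.6658
  white-hulled: (98 − 102.5625)² / 102.5625 = 0.2030
χ² = 0.0772 + 0.6658 + 0.2030 = 0.946

0.946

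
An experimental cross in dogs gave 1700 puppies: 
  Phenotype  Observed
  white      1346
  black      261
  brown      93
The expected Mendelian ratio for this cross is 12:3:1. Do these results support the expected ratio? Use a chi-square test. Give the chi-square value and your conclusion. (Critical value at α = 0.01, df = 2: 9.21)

The 12:3:1 ratio has 16 parts, so with N = 1700 the expected counts are:
  white: 1700 × 12/16 = 1275
  black: 1700 × 3/16 = 318.75
  brown: 1700 × 1/16 = 106.25
χ² = Σ (O − E)² / E
  white: (1346 − 1275)² / 1275 = 3.9537
  black: (261 − 318.75)² / 318.75 = 10.4629
  brown: (93 − 106.25)² / 106.25 = 1.6524
χ² = 3.9537 + 10.4629 + 1.6524 = 16.069
Degrees of freedom = 3 − 1 = 2; critical value at α = 0.01 is 9.21.
Since 16.069 > 9.21, we reject the null hypothesis — the data do not fit the 12:3:1 ratio.

16.069; not consistent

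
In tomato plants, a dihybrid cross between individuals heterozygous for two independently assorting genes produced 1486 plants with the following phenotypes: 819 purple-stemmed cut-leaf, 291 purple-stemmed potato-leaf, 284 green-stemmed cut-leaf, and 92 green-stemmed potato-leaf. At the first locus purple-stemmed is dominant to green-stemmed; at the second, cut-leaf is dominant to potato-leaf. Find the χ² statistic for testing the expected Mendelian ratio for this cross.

A dihybrid F₂ with independent assortment and complete dominance at both loci gives a 9:3:3:1 phenotypic ratio.
Under the 9:3:3:1 hypothesis (Σ ratio = 16, N = 1486):
  purple-stemmed cut-leaf: 1486 × 9/16 = 835.875
  purple-stemmed potato-leaf: 1486 × 3/16 = 278.625
  green-stemmed cut-leaf: 1486 × 3/16 = 278.625
  green-stemmed potato-leaf: 1486 × 1/16 = 92.875
χ² = Σ (O − E)² / E
  purple-stemmed cut-leaf: (819 − 835.875)² / 835.875 = 0.3407
  purple-stemmed potato-leaf: (291 − 278.625)² / 278.625 = 0.5496
  green-stemmed cut-leaf: (284 − 278.625)² / 278.625 = 0.1037
  green-stemmed potato-leaf: (92 − 92.875)² / 92.875 = 0.0082
χ² = 0.3407 + 0.5496 + 0.1037 + 0.0082 = 1.0022 ≈ 1.002

1.002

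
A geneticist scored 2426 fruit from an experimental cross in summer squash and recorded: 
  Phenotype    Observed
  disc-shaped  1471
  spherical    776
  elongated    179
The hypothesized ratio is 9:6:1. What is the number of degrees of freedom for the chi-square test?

2

A goodness-of-fit test with 3 phenotype classes has df = 3 − 1 = 2.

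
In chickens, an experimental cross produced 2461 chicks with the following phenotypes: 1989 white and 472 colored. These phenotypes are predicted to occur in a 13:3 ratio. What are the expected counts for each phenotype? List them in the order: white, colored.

1999.5625, 461.4375

Under the 13:3 hypothesis (Σ ratio = 16, N = 2461):
  white: 2461 × 13/16 = 1999.5625
  colored: 2461 × 3/16 = 461.4375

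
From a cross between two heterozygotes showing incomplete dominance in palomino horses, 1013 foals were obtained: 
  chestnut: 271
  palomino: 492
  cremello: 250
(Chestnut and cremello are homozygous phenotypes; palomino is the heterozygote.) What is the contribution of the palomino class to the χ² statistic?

0.415

With incomplete dominance, a heterozygote × heterozygote cross gives a 1:2:1 phenotypic ratio.
Total ratio parts = 4. Expected numbers out of 1013:
  chestnut: 1013 × 1/4 = 253.25
  palomino: 1013 × 2/4 = 506.5
  cremello: 1013 × 1/4 = 253.25
Contribution of palomino: (492 − 506.5)² / 506.5 = 0.4151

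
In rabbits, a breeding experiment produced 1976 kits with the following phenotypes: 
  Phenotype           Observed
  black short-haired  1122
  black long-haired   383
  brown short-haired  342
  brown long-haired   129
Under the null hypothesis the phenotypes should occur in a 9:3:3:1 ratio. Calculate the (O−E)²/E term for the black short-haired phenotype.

0.099

Expected counts for N = 1976 under a 9:3:3:1 ratio (total parts = 16):
  black short-haired: 1976 × 9/16 = 1111.5
  black long-haired: 1976 × 3/16 = 370.5
  brown short-haired: 1976 × 3/16 = 370.5
  brown long-haired: 1976 × 1/16 = 123.5
Contribution of black short-haired: (1122 − 1111.5)² / 1111.5 = 0.0992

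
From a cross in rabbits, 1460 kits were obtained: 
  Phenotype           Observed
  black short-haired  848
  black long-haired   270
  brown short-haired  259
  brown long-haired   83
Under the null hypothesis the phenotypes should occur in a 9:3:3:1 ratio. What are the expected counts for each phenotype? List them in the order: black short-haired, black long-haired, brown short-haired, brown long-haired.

821.25, 273.75, 273.75, 91.25

Expected counts for N = 1460 under a 9:3:3:1 ratio (total parts = 16):
  black short-haired: 1460 × 9/16 = 821.25
  black long-haired: 1460 × 3/16 = 273.75
  brown short-haired: 1460 × 3/16 = 273.75
  brown long-haired: 1460 × 1/16 = 91.25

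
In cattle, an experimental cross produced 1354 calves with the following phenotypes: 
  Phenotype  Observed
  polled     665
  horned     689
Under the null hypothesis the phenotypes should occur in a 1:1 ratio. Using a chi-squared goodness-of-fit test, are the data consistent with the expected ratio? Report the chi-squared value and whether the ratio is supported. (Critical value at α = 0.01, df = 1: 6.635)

0.425; consistent

Total ratio parts = 2. Expected numbers out of 1354:
  polled: 1354 × 1/2 = 677
  horned: 1354 × 1/2 = 677
χ² = Σ (O − E)² / E
  polled: (665 − 677)² / 677 = 0.2127
  horned: (689 − 677)² / 677 = 0.2127
χ² = 0.2127 + 0.2127 = 0.4254 ≈ 0.425
Degrees of freedom = 2 − 1 = 1; critical value at α = 0.01 is 6.635.
Since 0.425 < 6.635, we fail to reject the null hypothesis — the data are consistent with the 1:1 ratio.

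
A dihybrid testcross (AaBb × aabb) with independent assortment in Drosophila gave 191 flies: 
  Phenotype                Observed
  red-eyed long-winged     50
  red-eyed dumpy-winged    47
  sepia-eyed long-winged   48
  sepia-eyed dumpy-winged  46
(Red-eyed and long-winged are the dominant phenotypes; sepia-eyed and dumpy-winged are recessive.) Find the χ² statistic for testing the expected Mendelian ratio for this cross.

0.183

A dihybrid testcross with independent assortment gives a 1:1:1:1 ratio.
The 1:1:1:1 ratio has 4 parts, so with N = 191 the expected counts are:
  red-eyed long-winged: 191 × 1/4 = 47.75
  red-eyed dumpy-winged: 191 × 1/4 = 47.75
  sepia-eyed long-winged: 191 × 1/4 = 47.75
  sepia-eyed dumpy-winged: 191 × 1/4 = 47.75
χ² = Σ (O − E)² / E
  red-eyed long-winged: (50 − 47.75)² / 47.75 = 0.1060
  red-eyed dumpy-winged: (47 − 47.75)² / 47.75 = 0.0118
  sepia-eyed long-winged: (48 − 47.75)² / 47.75 = 0.0013
  sepia-eyed dumpy-winged: (46 − 47.75)² / 47.75 = 0.0641
χ² = 0.1060 + 0.0118 + 0.0013 + 0.0641 = 0.1832 ≈ 0.183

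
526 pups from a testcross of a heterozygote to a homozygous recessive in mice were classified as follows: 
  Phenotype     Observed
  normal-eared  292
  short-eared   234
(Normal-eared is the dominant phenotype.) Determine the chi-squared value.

A testcross of a heterozygote (Aa × aa) gives a 1:1 phenotypic ratio.
Expected counts for N = 526 under a 1:1 ratio (total parts = 2):
  normal-eared: 526 × 1/2 = 263
  short-eared: 526 × 1/2 = 263
χ² = Σ (O − E)² / E
  normal-eared: (292 − 263)² / 263 = 3.1977
  short-eared: (234 − 263)² / 263 = 3.1977
χ² = 3.1977 + 3.1977 = 6.3954 ≈ 6.395

6.395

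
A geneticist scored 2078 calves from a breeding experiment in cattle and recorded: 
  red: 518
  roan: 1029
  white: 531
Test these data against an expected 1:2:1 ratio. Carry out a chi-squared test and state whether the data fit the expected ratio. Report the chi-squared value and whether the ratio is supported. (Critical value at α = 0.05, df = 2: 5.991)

The 1:2:1 ratio has 4 parts, so with N = 2078 the expected counts are:
  red: 2078 × 1/4 = 519.5
  roan: 2078 × 2/4 = 1039
  white: 2078 × 1/4 = 519.5
χ² = Σ (O − E)² / E
  red: (518 − 519.5)² / 519.5 = 0.0043
  roan: (1029 − 1039)² / 1039 = 0.0962
  white: (531 − 519.5)² / 519.5 = 0.2546
χ² = 0.0043 + 0.0962 + 0.2546 = 0.3551 ≈ 0.355
Degrees of freedom = 3 − 1 = 2; critical value at α = 0.05 is 5.991.
Since 0.355 < 5.991, we fail to reject the null hypothesis — the data are consistent with the 1:2:1 ratio.

0.355; consistent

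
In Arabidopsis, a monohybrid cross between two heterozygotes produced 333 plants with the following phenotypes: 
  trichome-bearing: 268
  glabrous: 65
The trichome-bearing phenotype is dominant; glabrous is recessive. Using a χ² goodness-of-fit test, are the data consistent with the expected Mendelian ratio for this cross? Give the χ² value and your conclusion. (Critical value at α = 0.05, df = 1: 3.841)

For a monohybrid cross between heterozygotes with complete dominance, the expected phenotypic ratio is 3:1.
Under the 3:1 hypothesis (Σ ratio = 4, N = 333):
  trichome-bearing: 333 × 3/4 = 249.75
  glabrous: 333 × 1/4 = 83.25
χ² = Σ (O − E)² / E
  trichome-bearing: (268 − 249.75)² / 249.75 = 1.3336
  glabrous: (65 − 83.25)² / 83.25 = 4.0008
χ² = 1.3336 + 4.0008 = 5.3344 ≈ 5.334
Degrees of freedom = 2 − 1 = 1; critical value at α = 0.05 is 3.841.
Since 5.334 > 3.841, we reject the null hypothesis — the data do not fit the 3:1 ratio.

5.334; not consistent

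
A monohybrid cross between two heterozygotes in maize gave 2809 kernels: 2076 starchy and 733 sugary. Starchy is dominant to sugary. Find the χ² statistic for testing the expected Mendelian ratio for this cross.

1.795

For a monohybrid cross between heterozygotes with complete dominance, the expected phenotypic ratio is 3:1.
Total ratio parts = 4. Expected numbers out of 2809:
  starchy: 2809 × 3/4 = 2106.75
  sugary: 2809 × 1/4 = 702.25
χ² = Σ (O − E)² / E
  starchy: (2076 − 2106.75)² / 2106.75 = 0.4488
  sugary: (733 − 702.25)² / 702.25 = 1.3465
χ² = 0.4488 + 1.3465 = 1.7953 ≈ 1.795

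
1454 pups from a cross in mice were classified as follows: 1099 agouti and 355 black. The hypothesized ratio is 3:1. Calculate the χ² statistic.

0.265

Under the 3:1 hypothesis (Σ ratio = 4, N = 1454):
  agouti: 1454 × 3/4 = 1090.5
  black: 1454 × 1/4 = 363.5
χ² = Σ (O − E)² / E
  agouti: (1099 − 1090.5)² / 1090.5 = 0.0663
  black: (355 − 363.5)² / 363.5 = 0.1988
χ² = 0.0663 + 0.1988 = 0.2651 ≈ 0.265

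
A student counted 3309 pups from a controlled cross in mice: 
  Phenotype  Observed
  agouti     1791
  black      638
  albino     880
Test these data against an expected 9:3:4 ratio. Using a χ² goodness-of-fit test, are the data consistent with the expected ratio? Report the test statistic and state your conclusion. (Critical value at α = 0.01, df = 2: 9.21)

6.517; consistent

Under the 9:3:4 hypothesis (Σ ratio = 16, N = 3309):
  agouti: 3309 × 9/16 = 1861.3125
  black: 3309 × 3/16 = 620.4375
  albino: 3309 × 4/16 = 827.25
χ² = Σ (O − E)² / E
  agouti: (1791 − 1861.3125)² / 1861.3125 = 2.6561
  black: (638 − 620.4375)² / 620.4375 = 0.4971
  albino: (880 − 827.25)² / 827.25 = 3.3636
χ² = 2.6561 + 0.4971 + 3.3636 = 6.5168 ≈ 6.517
Degrees of freedom = 3 − 1 = 2; critical value at α = 0.01 is 9.21.
Since 6.517 < 9.21, we fail to reject the null hypothesis — the data are consistent with the 9:3:4 ratio.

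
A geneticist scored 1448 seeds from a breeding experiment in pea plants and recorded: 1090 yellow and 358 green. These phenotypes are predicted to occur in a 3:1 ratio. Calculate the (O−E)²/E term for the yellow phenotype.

0.015

Total ratio parts = 4. Expected numbers out of 1448:
  yellow: 1448 × 3/4 = 1086
  green: 1448 × 1/4 = 362
Contribution of yellow: (1090 − 1086)² / 1086 = 0.0147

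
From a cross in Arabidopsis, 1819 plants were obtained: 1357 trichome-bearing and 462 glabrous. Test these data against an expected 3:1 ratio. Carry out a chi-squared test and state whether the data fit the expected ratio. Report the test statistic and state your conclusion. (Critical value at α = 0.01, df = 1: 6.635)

The 3:1 ratio has 4 parts, so with N = 1819 the expected counts are:
  trichome-bearing: 1819 × 3/4 = 1364.25
  glabrous: 1819 × 1/4 = 454.75
χ² = Σ (O − E)² / E
  trichome-bearing: (1357 − 1364.25)² / 1364.25 = 0.0385
  glabrous: (462 − 454.75)² / 454.75 = 0.1156
χ² = 0.0385 + 0.1156 = 0.1541 ≈ 0.154
Degrees of freedom = 2 − 1 = 1; critical value at α = 0.01 is 6.635.
Since 0.154 < 6.635, we fail to reject the null hypothesis — the data are consistent with the 3:1 ratio.

0.154; consistent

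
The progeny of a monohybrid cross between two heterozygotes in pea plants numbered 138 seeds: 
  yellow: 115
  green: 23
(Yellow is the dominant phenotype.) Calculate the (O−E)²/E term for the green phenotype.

For a monohybrid cross between heterozygotes with complete dominance, the expected phenotypic ratio is 3:1.
Expected counts for N = 138 under a 3:1 ratio (total parts = 4):
  yellow: 138 × 3/4 = 103.5
  green: 138 × 1/4 = 34.5
Contribution of green: (23 − 34.5)² / 34.5 = 3.8333

3.833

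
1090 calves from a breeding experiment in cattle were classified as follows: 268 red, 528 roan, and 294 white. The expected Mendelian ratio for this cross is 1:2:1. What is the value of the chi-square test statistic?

Expected counts for N = 1090 under a 1:2:1 ratio (total parts = 4):
  red: 1090 × 1/4 = 272.5
  roan: 1090 × 2/4 = 545
  white: 1090 × 1/4 = 272.5
χ² = Σ (O − E)² / E
  red: (268 − 272.5)² / 272.5 = 0.0743
  roan: (528 − 545)² / 545 = 0.5303
  white: (294 − 272.5)² / 272.5 = 1.6963
χ² = 0.0743 + 0.5303 + 1.6963 = 2.3009 ≈ 2.301

2.301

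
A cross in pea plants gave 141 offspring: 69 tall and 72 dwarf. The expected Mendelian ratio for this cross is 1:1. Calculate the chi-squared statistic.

0.064

Total ratio parts = 2. Expected numbers out of 141:
  tall: 141 × 1/2 = 70.5
  dwarf: 141 × 1/2 = 70.5
χ² = Σ (O − E)² / E
  tall: (69 − 70.5)² / 70.5 = 0.0319
  dwarf: (72 − 70.5)² / 70.5 = 0.0319
χ² = 0.0319 + 0.0319 = 0.0638 ≈ 0.064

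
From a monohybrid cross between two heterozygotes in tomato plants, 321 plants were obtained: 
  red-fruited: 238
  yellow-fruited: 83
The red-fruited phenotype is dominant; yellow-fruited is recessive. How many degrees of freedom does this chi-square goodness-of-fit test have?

For a monohybrid cross between heterozygotes with complete dominance, the expected phenotypic ratio is 3:1.
A goodness-of-fit test with 2 phenotype classes has df = 2 − 1 = 1.

1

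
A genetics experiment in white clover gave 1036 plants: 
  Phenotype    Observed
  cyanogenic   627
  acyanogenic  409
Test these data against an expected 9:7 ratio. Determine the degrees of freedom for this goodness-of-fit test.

1

A goodness-of-fit test with 2 phenotype classes has df = 2 − 1 = 1.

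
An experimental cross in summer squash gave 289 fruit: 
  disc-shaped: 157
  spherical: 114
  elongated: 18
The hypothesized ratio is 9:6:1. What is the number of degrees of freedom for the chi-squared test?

A goodness-of-fit test with 3 phenotype classes has df = 3 − 1 = 2.

2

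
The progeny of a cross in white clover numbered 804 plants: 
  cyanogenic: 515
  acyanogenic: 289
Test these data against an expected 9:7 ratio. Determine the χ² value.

19.901

Under the 9:7 hypothesis (Σ ratio = 16, N = 804):
  cyanogenic: 804 × 9/16 = 452.25
  acyanogenic: 804 × 7/16 = 351.75
χ² = Σ (O − E)² / E
  cyanogenic: (515 − 452.25)² / 452.25 = 8.7066
  acyanogenic: (289 − 351.75)² / 351.75 = 11.1942
χ² = 8.7066 + 11.1942 = 19.9008 ≈ 19.901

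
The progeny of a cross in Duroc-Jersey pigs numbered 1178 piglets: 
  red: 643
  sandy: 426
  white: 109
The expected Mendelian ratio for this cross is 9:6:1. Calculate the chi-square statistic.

18.140

Expected counts for N = 1178 under a 9:6:1 ratio (total parts = 16):
  red: 1178 × 9/16 = 662.625
  sandy: 1178 × 6/16 = 441.75
  white: 1178 × 1/16 = 73.625
χ² = Σ (O − E)² / E
  red: (643 − 662.625)² / 662.625 = 0.5812
  sandy: (426 − 441.75)² / 441.75 = 0.5615
  white: (109 − 73.625)² / 73.625 = 16.9968
χ² = 0.5812 + 0.5615 + 16.9968 = 18.1395 ≈ 18.140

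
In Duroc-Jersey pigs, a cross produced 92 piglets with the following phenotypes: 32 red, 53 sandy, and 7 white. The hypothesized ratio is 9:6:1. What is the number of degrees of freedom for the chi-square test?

A goodness-of-fit test with 3 phenotype classes has df = 3 − 1 = 2.

2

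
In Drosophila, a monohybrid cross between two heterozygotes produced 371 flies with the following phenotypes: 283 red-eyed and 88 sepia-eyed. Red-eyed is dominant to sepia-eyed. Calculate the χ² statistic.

For a monohybrid cross between heterozygotes with complete dominance, the expected phenotypic ratio is 3:1.
Total ratio parts = 4. Expected numbers out of 371:
  red-eyed: 371 × 3/4 = 278.25
  sepia-eyed: 371 × 1/4 = 92.75
χ² = Σ (O − E)² / E
  red-eyed: (283 − 278.25)² / 278.25 = 0.0811
  sepia-eyed: (88 − 92.75)² / 92.75 = 0.2433
χ² = 0.0811 + 0.2433 = 0.3244 ≈ 0.324

0.324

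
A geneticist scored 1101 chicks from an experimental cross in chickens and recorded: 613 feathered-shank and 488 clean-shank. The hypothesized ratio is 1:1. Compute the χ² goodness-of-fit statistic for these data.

Under the 1:1 hypothesis (Σ ratio = 2, N = 1101):
  feathered-shank: 1101 × 1/2 = 550.5
  clean-shank: 1101 × 1/2 = 550.5
χ² = Σ (O − E)² / E
  feathered-shank: (613 − 550.5)² / 550.5 = 7.0958
  clean-shank: (488 − 550.5)² / 550.5 = 7.0958
χ² = 7.0958 + 7.0958 = 14.1916 ≈ 14.192

14.192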